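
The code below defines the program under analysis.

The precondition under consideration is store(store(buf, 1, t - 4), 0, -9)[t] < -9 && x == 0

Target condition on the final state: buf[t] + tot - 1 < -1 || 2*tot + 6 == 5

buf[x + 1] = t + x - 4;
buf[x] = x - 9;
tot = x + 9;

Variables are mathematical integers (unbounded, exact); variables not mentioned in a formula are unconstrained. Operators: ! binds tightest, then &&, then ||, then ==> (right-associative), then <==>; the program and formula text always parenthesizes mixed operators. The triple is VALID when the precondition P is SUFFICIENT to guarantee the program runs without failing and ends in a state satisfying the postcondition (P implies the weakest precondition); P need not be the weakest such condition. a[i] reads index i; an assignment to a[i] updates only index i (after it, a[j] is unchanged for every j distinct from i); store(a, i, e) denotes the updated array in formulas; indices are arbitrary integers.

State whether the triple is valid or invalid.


Working backward. After the program, the postcondition buf[t] + tot - 1 < -1 || 2*tot + 6 == 5 must hold; in canonical form it is buf[t] + tot < 0 || 2*tot == -1.
Before tot := x + 9: buf[t] + x < -9 || 2*x == -19
Before buf[x] := x - 9: store(buf, x, x - 9)[t] + x < -9 || 2*x == -19
Before buf[x + 1] := t + x - 4: store(store(buf, x + 1, t + x - 4), x, x - 9)[t] + x < -9 || 2*x == -19
The weakest precondition is store(store(buf, x + 1, t + x - 4), x, x - 9)[t] + x < -9 || 2*x == -19.
Check whether store(store(buf, 1, t - 4), 0, -9)[t] < -9 && x == 0 implies it.
Every state satisfying the precondition satisfies the weakest precondition: the implication holds.
Answer: valid


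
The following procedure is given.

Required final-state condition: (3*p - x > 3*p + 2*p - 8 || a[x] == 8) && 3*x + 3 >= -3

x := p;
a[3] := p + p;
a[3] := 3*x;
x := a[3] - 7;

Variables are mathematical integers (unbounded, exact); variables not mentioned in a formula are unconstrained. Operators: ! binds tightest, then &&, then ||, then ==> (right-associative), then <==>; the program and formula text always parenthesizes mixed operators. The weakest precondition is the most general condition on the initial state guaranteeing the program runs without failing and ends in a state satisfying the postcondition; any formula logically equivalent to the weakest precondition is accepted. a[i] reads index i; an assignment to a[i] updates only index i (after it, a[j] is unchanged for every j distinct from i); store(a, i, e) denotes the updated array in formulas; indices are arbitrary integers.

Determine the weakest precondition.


Working backward. After the program, the postcondition (3*p - x > 3*p + 2*p - 8 || a[x] == 8) && 3*x + 3 >= -3 must hold; in canonical form it is (2*p + x < 8 || a[x] == 8) && 3*x >= -6.
Before x := a[3] - 7: (a[3] + 2*p < 15 || a[a[3] - 7] == 8) && 3*a[3] >= 15
Before a[3] := 3*x: (2*p + 3*x < 15 || store(a, 3, 3*x)[3*x - 7] == 8) && 9*x >= 15
Before a[3] := p + p: (2*p + 3*x < 15 || store(store(a, 3, 2*p), 3, 3*x)[3*x - 7] == 8) && 9*x >= 15
Before x := p: (5*p < 15 || store(store(a, 3, 2*p), 3, 3*p)[3*p - 7] == 8) && 9*p >= 15
Answer: WP = (5*p < 15 || store(store(a, 3, 2*p), 3, 3*p)[3*p - 7] == 8) && 9*p >= 15


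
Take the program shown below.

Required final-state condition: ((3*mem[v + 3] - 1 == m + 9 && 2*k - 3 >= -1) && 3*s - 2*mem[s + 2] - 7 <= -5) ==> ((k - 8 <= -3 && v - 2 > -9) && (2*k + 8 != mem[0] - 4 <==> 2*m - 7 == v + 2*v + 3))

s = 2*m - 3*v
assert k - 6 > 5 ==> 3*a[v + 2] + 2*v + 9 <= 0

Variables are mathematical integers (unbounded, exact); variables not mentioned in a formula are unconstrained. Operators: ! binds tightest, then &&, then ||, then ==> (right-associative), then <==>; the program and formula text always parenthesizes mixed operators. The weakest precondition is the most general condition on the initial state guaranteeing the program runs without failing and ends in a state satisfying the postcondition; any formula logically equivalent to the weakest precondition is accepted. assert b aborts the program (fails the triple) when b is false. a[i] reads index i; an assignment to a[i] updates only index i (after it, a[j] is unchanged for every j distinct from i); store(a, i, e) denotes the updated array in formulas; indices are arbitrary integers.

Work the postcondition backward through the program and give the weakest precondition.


Working backward. After the program, the postcondition ((3*mem[v + 3] - 1 == m + 9 && 2*k - 3 >= -1) && 3*s - 2*mem[s + 2] - 7 <= -5) ==> ((k - 8 <= -3 && v - 2 > -9) && (2*k + 8 != mem[0] - 4 <==> 2*m - 7 == v + 2*v + 3)) must hold; in canonical form it is (3*mem[v + 3] == m + 10 && 2*k >= 2 && 3*s <= 2*mem[s + 2] + 2) ==> (k <= 5 && v > -7 && (2*k != mem[0] - 12 <==> 2*m == 3*v + 10)).
Before assert k - 6 > 5 ==> 3*a[v + 2] + 2*v + 9 <= 0: (k > 11 ==> 3*a[v + 2] + 2*v <= -9) && ((3*mem[v + 3] == m + 10 && 2*k >= 2 && 3*s <= 2*mem[s + 2] + 2) ==> (k <= 5 && v > -7 && (2*k != mem[0] - 12 <==> 2*m == 3*v + 10)))
Before s := 2*m - 3*v: (k > 11 ==> 3*a[v + 2] + 2*v <= -9) && ((3*mem[v + 3] == m + 10 && 2*k >= 2 && 6*m <= 2*mem[2*m - 3*v + 2] + 9*v + 2) ==> (k <= 5 && v > -7 && (2*k != mem[0] - 12 <==> 2*m == 3*v + 10)))
Answer: WP = (k > 11 ==> 3*a[v + 2] + 2*v <= -9) && ((3*mem[v + 3] == m + 10 && 2*k >= 2 && 6*m <= 2*mem[2*m - 3*v + 2] + 9*v + 2) ==> (k <= 5 && v > -7 && (2*k != mem[0] - 12 <==> 2*m == 3*v + 10)))


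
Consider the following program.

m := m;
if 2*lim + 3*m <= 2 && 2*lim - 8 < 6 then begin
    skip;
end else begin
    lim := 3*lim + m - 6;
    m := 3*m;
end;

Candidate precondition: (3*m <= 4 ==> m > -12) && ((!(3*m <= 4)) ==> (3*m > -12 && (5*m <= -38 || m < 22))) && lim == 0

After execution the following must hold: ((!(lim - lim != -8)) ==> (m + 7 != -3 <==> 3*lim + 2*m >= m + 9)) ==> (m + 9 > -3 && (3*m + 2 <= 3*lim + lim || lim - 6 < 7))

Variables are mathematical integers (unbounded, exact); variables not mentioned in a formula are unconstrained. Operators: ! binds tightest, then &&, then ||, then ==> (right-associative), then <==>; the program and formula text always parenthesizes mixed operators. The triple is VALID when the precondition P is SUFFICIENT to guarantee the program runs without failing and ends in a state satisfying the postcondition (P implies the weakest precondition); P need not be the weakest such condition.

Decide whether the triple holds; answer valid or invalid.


Working backward. After the program, the postcondition ((!(lim - lim != -8)) ==> (m + 7 != -3 <==> 3*lim + 2*m >= m + 9)) ==> (m + 9 > -3 && (3*m + 2 <= 3*lim + lim || lim - 6 < 7)) must hold; in canonical form it is m > -12 && (3*m <= 4*lim - 2 || lim < 13).
Then branch requires m > -12 && (3*m <= 4*lim - 2 || lim < 13); else branch requires 3*m > -12 && (5*m <= 12*lim - 26 || 3*lim + m < 19).
Before the if: ((2*lim + 3*m <= 2 && 2*lim < 14) ==> (m > -12 && (3*m <= 4*lim - 2 || lim < 13))) && ((!(2*lim + 3*m <= 2 && 2*lim < 14)) ==> (3*m > -12 && (5*m <= 12*lim - 26 || 3*lim + m < 19)))
Before m := m: ((2*lim + 3*m <= 2 && 2*lim < 14) ==> (m > -12 && (3*m <= 4*lim - 2 || lim < 13))) && ((!(2*lim + 3*m <= 2 && 2*lim < 14)) ==> (3*m > -12 && (5*m <= 12*lim - 26 || 3*lim + m < 19)))
The weakest precondition is ((2*lim + 3*m <= 2 && 2*lim < 14) ==> (m > -12 && (3*m <= 4*lim - 2 || lim < 13))) && ((!(2*lim + 3*m <= 2 && 2*lim < 14)) ==> (3*m > -12 && (5*m <= 12*lim - 26 || 3*lim + m < 19))).
Check whether (3*m <= 4 ==> m > -12) && ((!(3*m <= 4)) ==> (3*m > -12 && (5*m <= -38 || m < 22))) && lim == 0 implies it.
Countermodel: at the initial state lim = 0, m = 19, the precondition holds but the weakest precondition fails.
Answer: invalid


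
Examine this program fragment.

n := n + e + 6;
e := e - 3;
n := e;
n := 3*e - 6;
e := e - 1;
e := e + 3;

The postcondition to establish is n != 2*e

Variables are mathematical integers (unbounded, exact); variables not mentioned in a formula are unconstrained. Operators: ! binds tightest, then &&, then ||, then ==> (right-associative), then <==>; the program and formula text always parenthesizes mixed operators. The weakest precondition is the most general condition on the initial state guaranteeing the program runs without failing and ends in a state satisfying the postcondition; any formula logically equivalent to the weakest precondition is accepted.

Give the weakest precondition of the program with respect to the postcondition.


Working backward. After the program, n != 2*e must hold.
Before e := e + 3: n != 2*e + 6
Before e := e - 1: n != 2*e + 4
Before n := 3*e - 6: e != 10
Before n := e: e != 10
Before e := e - 3: e != 13
Before n := n + e + 6: e != 13
Answer: WP = e != 13


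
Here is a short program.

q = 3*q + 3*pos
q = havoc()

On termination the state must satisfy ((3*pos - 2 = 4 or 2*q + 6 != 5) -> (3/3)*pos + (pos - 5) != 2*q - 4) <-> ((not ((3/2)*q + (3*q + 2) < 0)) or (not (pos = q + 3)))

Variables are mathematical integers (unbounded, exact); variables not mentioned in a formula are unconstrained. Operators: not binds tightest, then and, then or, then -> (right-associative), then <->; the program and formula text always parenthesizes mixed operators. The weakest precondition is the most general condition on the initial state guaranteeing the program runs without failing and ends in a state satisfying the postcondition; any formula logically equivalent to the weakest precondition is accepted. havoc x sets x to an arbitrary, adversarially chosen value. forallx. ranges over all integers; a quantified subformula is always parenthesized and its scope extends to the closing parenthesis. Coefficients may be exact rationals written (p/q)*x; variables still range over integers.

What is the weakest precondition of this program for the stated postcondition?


Working backward. After the program, the postcondition ((3*pos - 2 = 4 or 2*q + 6 != 5) -> (3/3)*pos + (pos - 5) != 2*q - 4) <-> ((not ((3/2)*q + (3*q + 2) < 0)) or (not (pos = q + 3))) must hold; in canonical form it is ((3*pos = 6 or 2*q != -1) -> 2*pos != 2*q + 1) <-> ((not ((9/2)*q < -2)) or (not (pos = q + 3))).
Before havoc q: forall q_1. (((3*pos = 6 or 2*q_1 != -1) -> 2*pos != 2*q_1 + 1) <-> ((not ((9/2)*q_1 < -2)) or (not (pos = q_1 + 3))))
Before q := 3*q + 3*pos: forall q_1. (((3*pos = 6 or 2*q_1 != -1) -> 2*pos != 2*q_1 + 1) <-> ((not ((9/2)*q_1 < -2)) or (not (pos = q_1 + 3))))
Answer: WP = forall q_1. (((3*pos = 6 or 2*q_1 != -1) -> 2*pos != 2*q_1 + 1) <-> ((not ((9/2)*q_1 < -2)) or (not (pos = q_1 + 3))))


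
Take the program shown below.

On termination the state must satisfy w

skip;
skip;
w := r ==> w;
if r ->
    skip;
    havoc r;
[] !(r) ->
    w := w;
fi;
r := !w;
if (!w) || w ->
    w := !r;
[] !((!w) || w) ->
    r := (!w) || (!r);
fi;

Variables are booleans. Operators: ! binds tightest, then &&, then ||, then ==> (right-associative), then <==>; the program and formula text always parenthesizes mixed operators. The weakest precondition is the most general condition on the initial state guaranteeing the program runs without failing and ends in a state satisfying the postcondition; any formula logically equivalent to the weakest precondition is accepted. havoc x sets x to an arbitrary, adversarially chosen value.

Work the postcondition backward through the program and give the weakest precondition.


Working backward. After the program, w must hold.
Then branch requires !r; else branch requires w.
Before the if: !r
Before r := !w: w
Then branch requires w; else branch requires w.
Before the if: (r ==> w) && ((!r) ==> w)
Before w := r ==> w: (r ==> (r ==> w)) && ((!r) ==> (r ==> w))
Before skip: (r ==> (r ==> w)) && ((!r) ==> (r ==> w))
Before skip: (r ==> (r ==> w)) && ((!r) ==> (r ==> w))
Answer: WP = (r ==> (r ==> w)) && ((!r) ==> (r ==> w))


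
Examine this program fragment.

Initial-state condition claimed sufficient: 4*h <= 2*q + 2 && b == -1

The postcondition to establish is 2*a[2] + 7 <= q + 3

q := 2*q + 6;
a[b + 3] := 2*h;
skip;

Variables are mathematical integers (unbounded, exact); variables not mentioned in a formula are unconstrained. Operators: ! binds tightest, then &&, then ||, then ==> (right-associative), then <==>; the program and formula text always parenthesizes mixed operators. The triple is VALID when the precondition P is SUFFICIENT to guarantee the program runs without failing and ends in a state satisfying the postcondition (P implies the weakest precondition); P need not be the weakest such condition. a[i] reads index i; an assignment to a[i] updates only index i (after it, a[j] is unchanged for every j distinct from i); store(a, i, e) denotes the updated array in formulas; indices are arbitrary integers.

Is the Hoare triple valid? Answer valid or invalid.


Working backward. After the program, the postcondition 2*a[2] + 7 <= q + 3 must hold; in canonical form it is 2*a[2] <= q - 4.
Before skip: 2*a[2] <= q - 4
Before a[b + 3] := 2*h: 2*store(a, b + 3, 2*h)[2] <= q - 4
Before q := 2*q + 6: 2*store(a, b + 3, 2*h)[2] <= 2*q + 2
The weakest precondition is 2*store(a, b + 3, 2*h)[2] <= 2*q + 2.
Check whether 4*h <= 2*q + 2 && b == -1 implies it.
Every state satisfying the precondition satisfies the weakest precondition: the implication holds.
Answer: valid


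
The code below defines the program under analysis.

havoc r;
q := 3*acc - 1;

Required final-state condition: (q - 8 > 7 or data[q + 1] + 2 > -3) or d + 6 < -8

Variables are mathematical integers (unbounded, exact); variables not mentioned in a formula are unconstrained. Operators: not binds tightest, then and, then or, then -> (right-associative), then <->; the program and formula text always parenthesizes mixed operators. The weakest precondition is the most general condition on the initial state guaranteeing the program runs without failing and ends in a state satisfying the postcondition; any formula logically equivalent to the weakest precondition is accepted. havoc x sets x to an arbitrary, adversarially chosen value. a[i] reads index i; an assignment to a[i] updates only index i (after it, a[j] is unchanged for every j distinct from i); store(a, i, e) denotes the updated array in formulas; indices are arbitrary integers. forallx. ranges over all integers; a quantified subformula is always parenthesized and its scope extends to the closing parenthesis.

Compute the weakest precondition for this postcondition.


Working backward. After the program, the postcondition (q - 8 > 7 or data[q + 1] + 2 > -3) or d + 6 < -8 must hold; in canonical form it is q > 15 or data[q + 1] > -5 or d < -14.
Before q := 3*acc - 1: 3*acc > 16 or data[3*acc] > -5 or d < -14
Before havoc r: 3*acc > 16 or data[3*acc] > -5 or d < -14
Answer: WP = 3*acc > 16 or data[3*acc] > -5 or d < -14


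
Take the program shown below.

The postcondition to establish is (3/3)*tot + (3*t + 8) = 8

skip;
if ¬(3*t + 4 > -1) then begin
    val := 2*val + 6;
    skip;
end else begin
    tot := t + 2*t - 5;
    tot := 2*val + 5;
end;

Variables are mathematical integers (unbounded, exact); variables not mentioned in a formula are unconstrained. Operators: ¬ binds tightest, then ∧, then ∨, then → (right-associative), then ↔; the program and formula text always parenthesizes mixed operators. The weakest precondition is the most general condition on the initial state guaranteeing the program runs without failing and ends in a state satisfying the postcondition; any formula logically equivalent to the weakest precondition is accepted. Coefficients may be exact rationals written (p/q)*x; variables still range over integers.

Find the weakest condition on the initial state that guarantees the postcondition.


Working backward. After the program, the postcondition (3/3)*tot + (3*t + 8) = 8 must hold; in canonical form it is 3*t + tot = 0.
Then branch requires 3*t + tot = 0; else branch requires 3*t + 2*val = -5.
Before the if: ((¬(3*t > -5)) → 3*t + tot = 0) ∧ (3*t > -5 → 3*t + 2*val = -5)
Before skip: ((¬(3*t > -5)) → 3*t + tot = 0) ∧ (3*t > -5 → 3*t + 2*val = -5)
Answer: WP = ((¬(3*t > -5)) → 3*t + tot = 0) ∧ (3*t > -5 → 3*t + 2*val = -5)


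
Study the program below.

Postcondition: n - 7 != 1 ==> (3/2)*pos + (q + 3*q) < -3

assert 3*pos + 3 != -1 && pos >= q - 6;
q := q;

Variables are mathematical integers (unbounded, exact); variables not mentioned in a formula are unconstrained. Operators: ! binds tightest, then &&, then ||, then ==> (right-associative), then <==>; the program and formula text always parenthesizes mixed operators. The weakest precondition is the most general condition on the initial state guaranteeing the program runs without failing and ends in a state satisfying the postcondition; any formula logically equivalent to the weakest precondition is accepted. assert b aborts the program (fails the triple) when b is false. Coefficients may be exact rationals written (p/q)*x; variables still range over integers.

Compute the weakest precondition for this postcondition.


Working backward. After the program, the postcondition n - 7 != 1 ==> (3/2)*pos + (q + 3*q) < -3 must hold; in canonical form it is n != 8 ==> (3/2)*pos + 4*q < -3.
Before q := q: n != 8 ==> (3/2)*pos + 4*q < -3
Before assert 3*pos + 3 != -1 && pos >= q - 6: 3*pos != -4 && pos >= q - 6 && (n != 8 ==> (3/2)*pos + 4*q < -3)
Answer: WP = 3*pos != -4 && pos >= q - 6 && (n != 8 ==> (3/2)*pos + 4*q < -3)


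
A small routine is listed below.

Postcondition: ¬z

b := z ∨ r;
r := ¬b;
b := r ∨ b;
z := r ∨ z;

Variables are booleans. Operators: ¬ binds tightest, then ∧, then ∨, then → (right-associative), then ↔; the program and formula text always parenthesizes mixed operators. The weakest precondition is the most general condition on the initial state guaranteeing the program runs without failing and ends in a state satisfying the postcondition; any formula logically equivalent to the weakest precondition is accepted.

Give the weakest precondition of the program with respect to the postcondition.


Working backward. After the program, ¬z must hold.
Before z := r ∨ z: ¬(r ∨ z)
Before b := r ∨ b: ¬(r ∨ z)
Before r := ¬b: ¬((¬b) ∨ z)
Before b := z ∨ r: ¬((¬(z ∨ r)) ∨ z)
Answer: WP = ¬((¬(z ∨ r)) ∨ z)


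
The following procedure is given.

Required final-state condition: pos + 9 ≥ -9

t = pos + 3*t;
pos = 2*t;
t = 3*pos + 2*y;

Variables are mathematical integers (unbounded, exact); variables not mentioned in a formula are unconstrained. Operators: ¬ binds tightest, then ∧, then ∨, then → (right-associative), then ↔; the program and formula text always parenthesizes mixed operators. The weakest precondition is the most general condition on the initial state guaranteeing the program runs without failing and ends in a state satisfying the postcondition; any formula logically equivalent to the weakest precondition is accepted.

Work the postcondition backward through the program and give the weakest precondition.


Working backward. After the program, the postcondition pos + 9 ≥ -9 must hold; in canonical form it is pos ≥ -18.
Before t := 3*pos + 2*y: pos ≥ -18
Before pos := 2*t: 2*t ≥ -18
Before t := pos + 3*t: 2*pos + 6*t ≥ -18
Answer: WP = 2*pos + 6*t ≥ -18


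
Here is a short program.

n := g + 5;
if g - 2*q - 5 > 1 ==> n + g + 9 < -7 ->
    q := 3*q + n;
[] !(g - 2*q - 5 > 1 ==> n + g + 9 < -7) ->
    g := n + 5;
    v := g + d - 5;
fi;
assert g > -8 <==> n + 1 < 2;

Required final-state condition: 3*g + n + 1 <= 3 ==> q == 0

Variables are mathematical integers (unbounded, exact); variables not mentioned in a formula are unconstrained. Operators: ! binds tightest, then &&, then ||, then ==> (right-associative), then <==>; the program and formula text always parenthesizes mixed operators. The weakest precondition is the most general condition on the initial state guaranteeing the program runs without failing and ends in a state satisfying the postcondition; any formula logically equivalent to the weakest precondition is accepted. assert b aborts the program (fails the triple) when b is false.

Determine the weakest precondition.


Working backward. After the program, the postcondition 3*g + n + 1 <= 3 ==> q == 0 must hold; in canonical form it is 3*g + n <= 2 ==> q == 0.
Before assert g > -8 <==> n + 1 < 2: (g > -8 <==> n < 1) && (3*g + n <= 2 ==> q == 0)
Then branch requires (g > -8 <==> n < 1) && (3*g + n <= 2 ==> n + 3*q == 0); else branch requires (n > -13 <==> n < 1) && (4*n <= -13 ==> q == 0).
Before the if: ((g > 2*q + 6 ==> g + n < -16) ==> ((g > -8 <==> n < 1) && (3*g + n <= 2 ==> n + 3*q == 0))) && ((!(g > 2*q + 6 ==> g + n < -16)) ==> ((n > -13 <==> n < 1) && (4*n <= -13 ==> q == 0)))
Before n := g + 5: ((g > 2*q + 6 ==> 2*g < -21) ==> ((g > -8 <==> g < -4) && (4*g <= -3 ==> g + 3*q == -5))) && ((!(g > 2*q + 6 ==> 2*g < -21)) ==> ((g > -18 <==> g < -4) && (4*g <= -33 ==> q == 0)))
Answer: WP = ((g > 2*q + 6 ==> 2*g < -21) ==> ((g > -8 <==> g < -4) && (4*g <= -3 ==> g + 3*q == -5))) && ((!(g > 2*q + 6 ==> 2*g < -21)) ==> ((g > -18 <==> g < -4) && (4*g <= -33 ==> q == 0)))


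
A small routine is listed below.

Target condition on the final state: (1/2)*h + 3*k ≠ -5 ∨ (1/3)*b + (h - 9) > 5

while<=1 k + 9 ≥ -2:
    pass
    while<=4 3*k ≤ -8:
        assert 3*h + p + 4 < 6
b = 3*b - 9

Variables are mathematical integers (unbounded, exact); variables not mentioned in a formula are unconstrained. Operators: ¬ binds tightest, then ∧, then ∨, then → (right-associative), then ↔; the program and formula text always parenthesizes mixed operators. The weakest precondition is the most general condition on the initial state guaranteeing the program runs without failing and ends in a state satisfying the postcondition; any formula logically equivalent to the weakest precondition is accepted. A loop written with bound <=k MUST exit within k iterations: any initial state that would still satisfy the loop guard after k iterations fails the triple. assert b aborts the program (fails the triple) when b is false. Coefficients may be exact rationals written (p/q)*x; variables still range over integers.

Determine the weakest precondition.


Working backward. After the program, the postcondition (1/2)*h + 3*k ≠ -5 ∨ (1/3)*b + (h - 9) > 5 must hold; in canonical form it is (1/2)*h + 3*k ≠ -5 ∨ (1/3)*b + h > 14.
Before b := 3*b - 9: (1/2)*h + 3*k ≠ -5 ∨ b + h > 17
Before the loop (bound <=1), unroll the exhaustion recursion (WP_0 = exit-now case; WP_j = one more guarded iteration, up to j = 1):
  WP_0: (¬(k ≥ -11)) ∧ ((1/2)*h + 3*k ≠ -5 ∨ b + h > 17)
  WP_1: (k ≥ -11 → ((3*k ≤ -8 → (3*h + p < 2 ∧ (3*k ≤ -8 → (3*h + p < 2 ∧ (3*k ≤ -8 → (3*h + p < 2 ∧ (3*k ≤ -8 → (3*h + p < 2 ∧ (¬(3*k ≤ -8)) ∧ (¬(k ≥ -11)) ∧ ((1/2)*h + 3*k ≠ -5 ∨ b + h > 17))) ∧ ((¬(3*k ≤ -8)) → ((¬(k ≥ -11)) ∧ ((1/2)*h + 3*k ≠ -5 ∨ b + h > 17))))) ∧ ((¬(3*k ≤ -8)) → ((¬(k ≥ -11)) ∧ ((1/2)*h + 3*k ≠ -5 ∨ b + h > 17))))) ∧ ((¬(3*k ≤ -8)) → ((¬(k ≥ -11)) ∧ ((1/2)*h + 3*k ≠ -5 ∨ b + h > 17))))) ∧ ((¬(3*k ≤ -8)) → ((¬(k ≥ -11)) ∧ ((1/2)*h + 3*k ≠ -5 ∨ b + h > 17))))) ∧ ((¬(k ≥ -11)) → ((1/2)*h + 3*k ≠ -5 ∨ b + h > 17))
So before the loop: (k ≥ -11 → ((3*k ≤ -8 → (3*h + p < 2 ∧ (3*k ≤ -8 → (3*h + p < 2 ∧ (3*k ≤ -8 → (3*h + p < 2 ∧ (3*k ≤ -8 → (3*h + p < 2 ∧ (¬(3*k ≤ -8)) ∧ (¬(k ≥ -11)) ∧ ((1/2)*h + 3*k ≠ -5 ∨ b + h > 17))) ∧ ((¬(3*k ≤ -8)) → ((¬(k ≥ -11)) ∧ ((1/2)*h + 3*k ≠ -5 ∨ b + h > 17))))) ∧ ((¬(3*k ≤ -8)) → ((¬(k ≥ -11)) ∧ ((1/2)*h + 3*k ≠ -5 ∨ b + h > 17))))) ∧ ((¬(3*k ≤ -8)) → ((¬(k ≥ -11)) ∧ ((1/2)*h + 3*k ≠ -5 ∨ b + h > 17))))) ∧ ((¬(3*k ≤ -8)) → ((¬(k ≥ -11)) ∧ ((1/2)*h + 3*k ≠ -5 ∨ b + h > 17))))) ∧ ((¬(k ≥ -11)) → ((1/2)*h + 3*k ≠ -5 ∨ b + h > 17))
Answer: WP = (k ≥ -11 → ((3*k ≤ -8 → (3*h + p < 2 ∧ (3*k ≤ -8 → (3*h + p < 2 ∧ (3*k ≤ -8 → (3*h + p < 2 ∧ (3*k ≤ -8 → (3*h + p < 2 ∧ (¬(3*k ≤ -8)) ∧ (¬(k ≥ -11)) ∧ ((1/2)*h + 3*k ≠ -5 ∨ b + h > 17))) ∧ ((¬(3*k ≤ -8)) → ((¬(k ≥ -11)) ∧ ((1/2)*h + 3*k ≠ -5 ∨ b + h > 17))))) ∧ ((¬(3*k ≤ -8)) → ((¬(k ≥ -11)) ∧ ((1/2)*h + 3*k ≠ -5 ∨ b + h > 17))))) ∧ ((¬(3*k ≤ -8)) → ((¬(k ≥ -11)) ∧ ((1/2)*h + 3*k ≠ -5 ∨ b + h > 17))))) ∧ ((¬(3*k ≤ -8)) → ((¬(k ≥ -11)) ∧ ((1/2)*h + 3*k ≠ -5 ∨ b + h > 17))))) ∧ ((¬(k ≥ -11)) → ((1/2)*h + 3*k ≠ -5 ∨ b + h > 17))


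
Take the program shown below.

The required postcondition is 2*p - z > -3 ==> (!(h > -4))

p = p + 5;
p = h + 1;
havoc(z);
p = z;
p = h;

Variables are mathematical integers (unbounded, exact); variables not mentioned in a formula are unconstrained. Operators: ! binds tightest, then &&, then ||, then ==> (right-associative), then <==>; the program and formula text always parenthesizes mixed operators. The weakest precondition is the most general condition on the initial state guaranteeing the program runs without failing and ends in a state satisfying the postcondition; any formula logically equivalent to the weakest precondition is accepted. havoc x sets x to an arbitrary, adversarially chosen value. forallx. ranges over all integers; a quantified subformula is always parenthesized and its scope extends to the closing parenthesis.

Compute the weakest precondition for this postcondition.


Working backward. After the program, the postcondition 2*p - z > -3 ==> (!(h > -4)) must hold; in canonical form it is 2*p > z - 3 ==> (!(h > -4)).
Before p := h: 2*h > z - 3 ==> (!(h > -4))
Before p := z: 2*h > z - 3 ==> (!(h > -4))
Before havoc z: forall z_1. (2*h > z_1 - 3 ==> (!(h > -4)))
Before p := h + 1: forall z_1. (2*h > z_1 - 3 ==> (!(h > -4)))
Before p := p + 5: forall z_1. (2*h > z_1 - 3 ==> (!(h > -4)))
Answer: WP = forall z_1. (2*h > z_1 - 3 ==> (!(h > -4)))


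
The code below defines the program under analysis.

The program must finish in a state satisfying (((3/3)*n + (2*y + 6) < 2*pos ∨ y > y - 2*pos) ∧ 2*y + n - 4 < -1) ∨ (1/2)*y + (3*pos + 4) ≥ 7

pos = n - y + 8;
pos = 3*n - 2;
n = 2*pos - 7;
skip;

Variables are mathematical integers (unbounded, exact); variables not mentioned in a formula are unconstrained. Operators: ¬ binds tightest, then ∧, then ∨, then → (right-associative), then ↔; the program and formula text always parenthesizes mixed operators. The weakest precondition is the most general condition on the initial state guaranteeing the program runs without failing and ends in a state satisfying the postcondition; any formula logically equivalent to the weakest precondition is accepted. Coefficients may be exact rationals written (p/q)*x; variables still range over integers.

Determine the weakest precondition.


Working backward. After the program, the postcondition (((3/3)*n + (2*y + 6) < 2*pos ∨ y > y - 2*pos) ∧ 2*y + n - 4 < -1) ∨ (1/2)*y + (3*pos + 4) ≥ 7 must hold; in canonical form it is ((n + 2*y < 2*pos - 6 ∨ 2*pos > 0) ∧ n + 2*y < 3) ∨ 3*pos + (1/2)*y ≥ 3.
Before skip: ((n + 2*y < 2*pos - 6 ∨ 2*pos > 0) ∧ n + 2*y < 3) ∨ 3*pos + (1/2)*y ≥ 3
Before n := 2*pos - 7: ((2*y < 1 ∨ 2*pos > 0) ∧ 2*pos + 2*y < 10) ∨ 3*pos + (1/2)*y ≥ 3
Before pos := 3*n - 2: ((2*y < 1 ∨ 6*n > 4) ∧ 6*n + 2*y < 14) ∨ 9*n + (1/2)*y ≥ 9
Before pos := n - y + 8: ((2*y < 1 ∨ 6*n > 4) ∧ 6*n + 2*y < 14) ∨ 9*n + (1/2)*y ≥ 9
Answer: WP = ((2*y < 1 ∨ 6*n > 4) ∧ 6*n + 2*y < 14) ∨ 9*n + (1/2)*y ≥ 9


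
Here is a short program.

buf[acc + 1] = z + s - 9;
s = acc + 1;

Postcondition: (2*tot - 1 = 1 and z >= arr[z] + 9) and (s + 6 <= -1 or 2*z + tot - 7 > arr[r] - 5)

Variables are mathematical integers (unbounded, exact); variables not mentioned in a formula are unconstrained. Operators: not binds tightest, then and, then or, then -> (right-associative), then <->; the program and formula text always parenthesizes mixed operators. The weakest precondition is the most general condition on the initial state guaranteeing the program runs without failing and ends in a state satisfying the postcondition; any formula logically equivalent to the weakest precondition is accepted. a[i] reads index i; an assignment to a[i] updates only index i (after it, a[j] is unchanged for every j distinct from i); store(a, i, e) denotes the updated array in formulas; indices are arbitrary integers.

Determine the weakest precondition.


Working backward. After the program, the postcondition (2*tot - 1 = 1 and z >= arr[z] + 9) and (s + 6 <= -1 or 2*z + tot - 7 > arr[r] - 5) must hold; in canonical form it is 2*tot = 2 and z >= arr[z] + 9 and (s <= -7 or tot + 2*z > arr[r] + 2).
Before s := acc + 1: 2*tot = 2 and z >= arr[z] + 9 and (acc <= -8 or tot + 2*z > arr[r] + 2)
Before buf[acc + 1] := z + s - 9: 2*tot = 2 and z >= arr[z] + 9 and (acc <= -8 or tot + 2*z > arr[r] + 2)
Answer: WP = 2*tot = 2 and z >= arr[z] + 9 and (acc <= -8 or tot + 2*z > arr[r] + 2)


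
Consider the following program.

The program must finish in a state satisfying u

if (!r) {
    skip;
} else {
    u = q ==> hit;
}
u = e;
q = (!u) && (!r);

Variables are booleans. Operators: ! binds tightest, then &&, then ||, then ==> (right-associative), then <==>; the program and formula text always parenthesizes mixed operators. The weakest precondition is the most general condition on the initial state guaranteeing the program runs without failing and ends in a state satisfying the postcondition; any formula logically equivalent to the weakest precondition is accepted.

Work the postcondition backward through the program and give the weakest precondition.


Working backward. After the program, u must hold.
Before q := (!u) && (!r): u
Before u := e: e
Then branch requires e; else branch requires e.
Before the if: ((!r) ==> e) && (r ==> e)
Answer: WP = ((!r) ==> e) && (r ==> e)


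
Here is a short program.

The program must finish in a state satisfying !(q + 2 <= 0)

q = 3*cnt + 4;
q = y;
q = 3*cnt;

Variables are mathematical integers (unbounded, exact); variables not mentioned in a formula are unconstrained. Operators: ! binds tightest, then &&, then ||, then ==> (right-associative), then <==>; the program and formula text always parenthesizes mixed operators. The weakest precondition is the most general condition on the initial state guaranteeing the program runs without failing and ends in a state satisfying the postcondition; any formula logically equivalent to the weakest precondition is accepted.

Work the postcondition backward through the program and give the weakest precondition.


Working backward. After the program, the postcondition !(q + 2 <= 0) must hold; in canonical form it is !(q <= -2).
Before q := 3*cnt: !(3*cnt <= -2)
Before q := y: !(3*cnt <= -2)
Before q := 3*cnt + 4: !(3*cnt <= -2)
Answer: WP = !(3*cnt <= -2)


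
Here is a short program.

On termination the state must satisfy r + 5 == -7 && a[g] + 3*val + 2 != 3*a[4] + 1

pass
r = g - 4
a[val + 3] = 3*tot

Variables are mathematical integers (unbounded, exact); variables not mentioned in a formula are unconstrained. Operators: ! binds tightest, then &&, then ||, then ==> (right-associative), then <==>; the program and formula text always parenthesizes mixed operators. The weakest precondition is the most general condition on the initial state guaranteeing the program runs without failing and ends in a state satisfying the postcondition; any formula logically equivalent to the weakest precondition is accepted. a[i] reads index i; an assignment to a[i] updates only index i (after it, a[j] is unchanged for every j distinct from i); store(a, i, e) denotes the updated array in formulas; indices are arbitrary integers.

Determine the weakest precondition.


Working backward. After the program, the postcondition r + 5 == -7 && a[g] + 3*val + 2 != 3*a[4] + 1 must hold; in canonical form it is r == -12 && a[g] + 3*val != 3*a[4] - 1.
Before a[val + 3] := 3*tot: r == -12 && store(a, val + 3, 3*tot)[g] + 3*val != 3*store(a, val + 3, 3*tot)[4] - 1
Before r := g - 4: g == -8 && store(a, val + 3, 3*tot)[g] + 3*val != 3*store(a, val + 3, 3*tot)[4] - 1
Before skip: g == -8 && store(a, val + 3, 3*tot)[g] + 3*val != 3*store(a, val + 3, 3*tot)[4] - 1
Answer: WP = g == -8 && store(a, val + 3, 3*tot)[g] + 3*val != 3*store(a, val + 3, 3*tot)[4] - 1


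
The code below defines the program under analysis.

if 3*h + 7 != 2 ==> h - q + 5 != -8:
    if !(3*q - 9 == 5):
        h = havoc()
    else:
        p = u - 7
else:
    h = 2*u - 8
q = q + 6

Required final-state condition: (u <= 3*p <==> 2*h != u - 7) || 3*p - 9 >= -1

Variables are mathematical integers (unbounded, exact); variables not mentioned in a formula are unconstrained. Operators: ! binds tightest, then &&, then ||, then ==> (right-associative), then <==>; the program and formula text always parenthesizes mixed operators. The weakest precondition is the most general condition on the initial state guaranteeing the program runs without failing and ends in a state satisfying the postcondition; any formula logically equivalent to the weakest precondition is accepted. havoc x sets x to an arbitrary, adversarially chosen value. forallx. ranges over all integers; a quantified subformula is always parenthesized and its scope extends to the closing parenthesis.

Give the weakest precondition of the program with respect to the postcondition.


Working backward. After the program, the postcondition (u <= 3*p <==> 2*h != u - 7) || 3*p - 9 >= -1 must hold; in canonical form it is (u <= 3*p <==> 2*h != u - 7) || 3*p >= 8.
Before q := q + 6: (u <= 3*p <==> 2*h != u - 7) || 3*p >= 8
Then branch requires ((!(3*q == 14)) ==> (forall h_1. ((u <= 3*p <==> 2*h_1 != u - 7) || 3*p >= 8))) && (3*q == 14 ==> ((2*u >= 21 <==> 2*h != u - 7) || 3*u >= 29)); else branch requires (u <= 3*p <==> 3*u != 9) || 3*p >= 8.
Before the if: ((3*h != -5 ==> h != q - 13) ==> (((!(3*q == 14)) ==> (forall h_1. ((u <= 3*p <==> 2*h_1 != u - 7) || 3*p >= 8))) && (3*q == 14 ==> ((2*u >= 21 <==> 2*h != u - 7) || 3*u >= 29)))) && ((!(3*h != -5 ==> h != q - 13)) ==> ((u <= 3*p <==> 3*u != 9) || 3*p >= 8))
Answer: WP = ((3*h != -5 ==> h != q - 13) ==> (((!(3*q == 14)) ==> (forall h_1. ((u <= 3*p <==> 2*h_1 != u - 7) || 3*p >= 8))) && (3*q == 14 ==> ((2*u >= 21 <==> 2*h != u - 7) || 3*u >= 29)))) && ((!(3*h != -5 ==> h != q - 13)) ==> ((u <= 3*p <==> 3*u != 9) || 3*p >= 8))


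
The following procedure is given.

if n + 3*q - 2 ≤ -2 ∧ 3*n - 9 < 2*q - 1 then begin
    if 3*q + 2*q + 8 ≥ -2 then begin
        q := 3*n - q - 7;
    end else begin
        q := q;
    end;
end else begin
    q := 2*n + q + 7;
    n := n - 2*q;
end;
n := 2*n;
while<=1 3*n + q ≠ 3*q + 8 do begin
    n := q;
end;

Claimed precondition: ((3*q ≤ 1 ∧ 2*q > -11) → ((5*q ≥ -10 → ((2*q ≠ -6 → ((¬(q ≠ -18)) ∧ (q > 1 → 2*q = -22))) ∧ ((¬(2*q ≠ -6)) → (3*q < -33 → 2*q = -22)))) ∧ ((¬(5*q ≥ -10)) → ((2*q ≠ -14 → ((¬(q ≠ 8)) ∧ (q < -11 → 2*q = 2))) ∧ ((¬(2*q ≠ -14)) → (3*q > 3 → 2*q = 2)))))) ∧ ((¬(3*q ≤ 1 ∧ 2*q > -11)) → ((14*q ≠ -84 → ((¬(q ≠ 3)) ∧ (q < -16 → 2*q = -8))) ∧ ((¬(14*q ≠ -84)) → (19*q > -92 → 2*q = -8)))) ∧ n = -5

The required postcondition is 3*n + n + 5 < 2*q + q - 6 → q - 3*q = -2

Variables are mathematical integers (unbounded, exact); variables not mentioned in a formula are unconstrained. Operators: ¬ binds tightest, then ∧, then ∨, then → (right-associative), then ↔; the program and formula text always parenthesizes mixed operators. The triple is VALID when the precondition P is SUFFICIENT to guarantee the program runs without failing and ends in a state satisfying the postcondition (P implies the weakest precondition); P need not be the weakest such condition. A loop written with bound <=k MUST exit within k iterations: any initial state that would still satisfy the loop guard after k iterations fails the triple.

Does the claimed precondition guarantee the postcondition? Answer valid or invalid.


Working backward. After the program, the postcondition 3*n + n + 5 < 2*q + q - 6 → q - 3*q = -2 must hold; in canonical form it is 4*n < 3*q - 11 → 2*q = 2.
Before the loop (bound <=1), unroll the exhaustion recursion (WP_0 = exit-now case; WP_j = one more guarded iteration, up to j = 1):
  WP_0: (¬(3*n ≠ 2*q + 8)) ∧ (4*n < 3*q - 11 → 2*q = 2)
  WP_1: (3*n ≠ 2*q + 8 → ((¬(q ≠ 8)) ∧ (q < -11 → 2*q = 2))) ∧ ((¬(3*n ≠ 2*q + 8)) → (4*n < 3*q - 11 → 2*q = 2))
So before the loop: (3*n ≠ 2*q + 8 → ((¬(q ≠ 8)) ∧ (q < -11 → 2*q = 2))) ∧ ((¬(3*n ≠ 2*q + 8)) → (4*n < 3*q - 11 → 2*q = 2))
Before n := 2*n: (6*n ≠ 2*q + 8 → ((¬(q ≠ 8)) ∧ (q < -11 → 2*q = 2))) ∧ ((¬(6*n ≠ 2*q + 8)) → (8*n < 3*q - 11 → 2*q = 2))
Then branch requires (5*q ≥ -10 → ((2*q ≠ -6 → ((¬(3*n ≠ q + 15)) ∧ (3*n < q - 4 → 6*n = 2*q + 16))) ∧ ((¬(2*q ≠ -6)) → (3*q < n - 32 → 6*n = 2*q + 16)))) ∧ ((¬(5*q ≥ -10)) → ((6*n ≠ 2*q + 8 → ((¬(q ≠ 8)) ∧ (q < -11 → 2*q = 2))) ∧ ((¬(6*n ≠ 2*q + 8)) → (8*n < 3*q - 11 → 2*q = 2)))); else branch requires (22*n + 14*q ≠ -106 → ((¬(2*n + q ≠ 1)) ∧ (2*n + q < -18 → 4*n + 2*q = -12))) ∧ ((¬(22*n + 14*q ≠ -106)) → (30*n + 19*q > -122 → 4*n + 2*q = -12)).
Before the if: ((n + 3*q ≤ 0 ∧ 3*n < 2*q + 8) → ((5*q ≥ -10 → ((2*q ≠ -6 → ((¬(3*n ≠ q + 15)) ∧ (3*n < q - 4 → 6*n = 2*q + 16))) ∧ ((¬(2*q ≠ -6)) → (3*q < n - 32 → 6*n = 2*q + 16)))) ∧ ((¬(5*q ≥ -10)) → ((6*n ≠ 2*q + 8 → ((¬(q ≠ 8)) ∧ (q < -11 → 2*q = 2))) ∧ ((¬(6*n ≠ 2*q + 8)) → (8*n < 3*q - 11 → 2*q = 2)))))) ∧ ((¬(n + 3*q ≤ 0 ∧ 3*n < 2*q + 8)) → ((22*n + 14*q ≠ -106 → ((¬(2*n + q ≠ 1)) ∧ (2*n + q < -18 → 4*n + 2*q = -12))) ∧ ((¬(22*n + 14*q ≠ -106)) → (30*n + 19*q > -122 → 4*n + 2*q = -12))))
The weakest precondition is ((n + 3*q ≤ 0 ∧ 3*n < 2*q + 8) → ((5*q ≥ -10 → ((2*q ≠ -6 → ((¬(3*n ≠ q + 15)) ∧ (3*n < q - 4 → 6*n = 2*q + 16))) ∧ ((¬(2*q ≠ -6)) → (3*q < n - 32 → 6*n = 2*q + 16)))) ∧ ((¬(5*q ≥ -10)) → ((6*n ≠ 2*q + 8 → ((¬(q ≠ 8)) ∧ (q < -11 → 2*q = 2))) ∧ ((¬(6*n ≠ 2*q + 8)) → (8*n < 3*q - 11 → 2*q = 2)))))) ∧ ((¬(n + 3*q ≤ 0 ∧ 3*n < 2*q + 8)) → ((22*n + 14*q ≠ -106 → ((¬(2*n + q ≠ 1)) ∧ (2*n + q < -18 → 4*n + 2*q = -12))) ∧ ((¬(22*n + 14*q ≠ -106)) → (30*n + 19*q > -122 → 4*n + 2*q = -12)))).
Check whether ((3*q ≤ 1 ∧ 2*q > -11) → ((5*q ≥ -10 → ((2*q ≠ -6 → ((¬(q ≠ -18)) ∧ (q > 1 → 2*q = -22))) ∧ ((¬(2*q ≠ -6)) → (3*q < -33 → 2*q = -22)))) ∧ ((¬(5*q ≥ -10)) → ((2*q ≠ -14 → ((¬(q ≠ 8)) ∧ (q < -11 → 2*q = 2))) ∧ ((¬(2*q ≠ -14)) → (3*q > 3 → 2*q = 2)))))) ∧ ((¬(3*q ≤ 1 ∧ 2*q > -11)) → ((14*q ≠ -84 → ((¬(q ≠ 3)) ∧ (q < -16 → 2*q = -8))) ∧ ((¬(14*q ≠ -84)) → (19*q > -92 → 2*q = -8)))) ∧ n = -5 implies it.
Countermodel: at the initial state n = -5, q = 3, the precondition holds but the weakest precondition fails.
Answer: invalid


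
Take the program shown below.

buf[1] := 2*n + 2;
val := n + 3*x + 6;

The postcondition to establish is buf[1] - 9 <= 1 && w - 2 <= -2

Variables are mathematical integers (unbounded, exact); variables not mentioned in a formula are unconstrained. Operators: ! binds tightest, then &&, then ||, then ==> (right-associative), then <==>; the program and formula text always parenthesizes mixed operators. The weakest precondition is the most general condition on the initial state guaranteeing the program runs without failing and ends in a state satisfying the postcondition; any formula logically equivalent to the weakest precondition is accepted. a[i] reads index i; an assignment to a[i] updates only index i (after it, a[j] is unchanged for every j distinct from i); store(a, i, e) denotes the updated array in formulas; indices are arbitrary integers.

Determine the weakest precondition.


Working backward. After the program, the postcondition buf[1] - 9 <= 1 && w - 2 <= -2 must hold; in canonical form it is buf[1] <= 10 && w <= 0.
Before val := n + 3*x + 6: buf[1] <= 10 && w <= 0
Before buf[1] := 2*n + 2: 2*n <= 8 && w <= 0
Answer: WP = 2*n <= 8 && w <= 0


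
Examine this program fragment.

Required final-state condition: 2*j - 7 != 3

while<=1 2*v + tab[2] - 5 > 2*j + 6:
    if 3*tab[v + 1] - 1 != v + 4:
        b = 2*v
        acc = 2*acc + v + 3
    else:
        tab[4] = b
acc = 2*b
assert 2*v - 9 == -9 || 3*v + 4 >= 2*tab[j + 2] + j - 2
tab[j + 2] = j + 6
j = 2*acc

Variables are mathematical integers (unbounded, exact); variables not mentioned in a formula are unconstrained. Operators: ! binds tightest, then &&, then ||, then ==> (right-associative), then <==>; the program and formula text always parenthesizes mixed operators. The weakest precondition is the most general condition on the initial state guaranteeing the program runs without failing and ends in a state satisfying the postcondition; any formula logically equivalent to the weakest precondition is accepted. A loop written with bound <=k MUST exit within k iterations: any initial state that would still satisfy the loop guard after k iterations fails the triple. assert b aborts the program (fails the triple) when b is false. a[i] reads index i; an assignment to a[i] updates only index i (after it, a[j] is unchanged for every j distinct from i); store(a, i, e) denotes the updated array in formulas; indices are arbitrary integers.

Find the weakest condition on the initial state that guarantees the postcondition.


Working backward. After the program, the postcondition 2*j - 7 != 3 must hold; in canonical form it is 2*j != 10.
Before j := 2*acc: 4*acc != 10
Before tab[j + 2] := j + 6: 4*acc != 10
Before assert 2*v - 9 == -9 || 3*v + 4 >= 2*tab[j + 2] + j - 2: (2*v == 0 || 3*v >= 2*tab[j + 2] + j - 6) && 4*acc != 10
Before acc := 2*b: (2*v == 0 || 3*v >= 2*tab[j + 2] + j - 6) && 8*b != 10
Before the loop (bound <=1), unroll the exhaustion recursion (WP_0 = exit-now case; WP_j = one more guarded iteration, up to j = 1):
  WP_0: (!(tab[2] + 2*v > 2*j + 11)) && (2*v == 0 || 3*v >= 2*tab[j + 2] + j - 6) && 8*b != 10
  WP_1: (tab[2] + 2*v > 2*j + 11 ==> ((3*tab[v + 1] != v + 5 ==> ((!(tab[2] + 2*v > 2*j + 11)) && (2*v == 0 || 3*v >= 2*tab[j + 2] + j - 6) && 16*v != 10)) && ((!(3*tab[v + 1] != v + 5)) ==> ((!(tab[2] + 2*v > 2*j + 11)) && (2*v == 0 || 3*v >= 2*store(tab, 4, b)[j + 2] + j - 6) && 8*b != 10)))) && ((!(tab[2] + 2*v > 2*j + 11)) ==> ((2*v == 0 || 3*v >= 2*tab[j + 2] + j - 6) && 8*b != 10))
So before the loop: (tab[2] + 2*v > 2*j + 11 ==> ((3*tab[v + 1] != v + 5 ==> ((!(tab[2] + 2*v > 2*j + 11)) && (2*v == 0 || 3*v >= 2*tab[j + 2] + j - 6) && 16*v != 10)) && ((!(3*tab[v + 1] != v + 5)) ==> ((!(tab[2] + 2*v > 2*j + 11)) && (2*v == 0 || 3*v >= 2*store(tab, 4, b)[j + 2] + j - 6) && 8*b != 10)))) && ((!(tab[2] + 2*v > 2*j + 11)) ==> ((2*v == 0 || 3*v >= 2*tab[j + 2] + j - 6) && 8*b != 10))
Answer: WP = (tab[2] + 2*v > 2*j + 11 ==> ((3*tab[v + 1] != v + 5 ==> ((!(tab[2] + 2*v > 2*j + 11)) && (2*v == 0 || 3*v >= 2*tab[j + 2] + j - 6) && 16*v != 10)) && ((!(3*tab[v + 1] != v + 5)) ==> ((!(tab[2] + 2*v > 2*j + 11)) && (2*v == 0 || 3*v >= 2*store(tab, 4, b)[j + 2] + j - 6) && 8*b != 10)))) && ((!(tab[2] + 2*v > 2*j + 11)) ==> ((2*v == 0 || 3*v >= 2*tab[j + 2] + j - 6) && 8*b != 10))
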